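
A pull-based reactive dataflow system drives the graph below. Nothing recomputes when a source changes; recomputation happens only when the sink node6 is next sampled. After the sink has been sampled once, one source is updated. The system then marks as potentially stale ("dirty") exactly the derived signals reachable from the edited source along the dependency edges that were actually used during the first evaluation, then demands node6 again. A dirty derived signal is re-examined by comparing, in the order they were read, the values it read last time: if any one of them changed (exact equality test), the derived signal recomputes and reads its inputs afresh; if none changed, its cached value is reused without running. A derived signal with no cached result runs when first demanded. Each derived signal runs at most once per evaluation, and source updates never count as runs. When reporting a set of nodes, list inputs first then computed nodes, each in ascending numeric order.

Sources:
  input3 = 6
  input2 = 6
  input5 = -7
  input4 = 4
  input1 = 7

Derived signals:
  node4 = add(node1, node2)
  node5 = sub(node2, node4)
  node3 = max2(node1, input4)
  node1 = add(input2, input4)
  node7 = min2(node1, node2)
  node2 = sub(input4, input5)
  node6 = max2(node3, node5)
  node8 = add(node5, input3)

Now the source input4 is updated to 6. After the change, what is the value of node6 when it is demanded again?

New value of node6: 12.

First evaluation (everything demanded from the output):
  node1 = add(6, 4) = 10
  node2 = sub(4, -7) = 11
  node3 = max2(10, 4) = 10
  node4 = add(10, 11) = 21
  node5 = sub(11, 21) = -10
  node6 = max2(10, -10) = 10

Propagation after the edit:
  node1: runs — input4 4->6; result 12.
  node2: runs — input4 4->6; result 13.
  node3: runs — node1 10->12; input4 4->6; result 12.
  node4: runs — node1 10->12; node2 11->13; result 25.
  node5: runs — node2 11->13; node4 21->25; result -12.
  node6: runs — node3 10->12; node5 -10->-12; result 12.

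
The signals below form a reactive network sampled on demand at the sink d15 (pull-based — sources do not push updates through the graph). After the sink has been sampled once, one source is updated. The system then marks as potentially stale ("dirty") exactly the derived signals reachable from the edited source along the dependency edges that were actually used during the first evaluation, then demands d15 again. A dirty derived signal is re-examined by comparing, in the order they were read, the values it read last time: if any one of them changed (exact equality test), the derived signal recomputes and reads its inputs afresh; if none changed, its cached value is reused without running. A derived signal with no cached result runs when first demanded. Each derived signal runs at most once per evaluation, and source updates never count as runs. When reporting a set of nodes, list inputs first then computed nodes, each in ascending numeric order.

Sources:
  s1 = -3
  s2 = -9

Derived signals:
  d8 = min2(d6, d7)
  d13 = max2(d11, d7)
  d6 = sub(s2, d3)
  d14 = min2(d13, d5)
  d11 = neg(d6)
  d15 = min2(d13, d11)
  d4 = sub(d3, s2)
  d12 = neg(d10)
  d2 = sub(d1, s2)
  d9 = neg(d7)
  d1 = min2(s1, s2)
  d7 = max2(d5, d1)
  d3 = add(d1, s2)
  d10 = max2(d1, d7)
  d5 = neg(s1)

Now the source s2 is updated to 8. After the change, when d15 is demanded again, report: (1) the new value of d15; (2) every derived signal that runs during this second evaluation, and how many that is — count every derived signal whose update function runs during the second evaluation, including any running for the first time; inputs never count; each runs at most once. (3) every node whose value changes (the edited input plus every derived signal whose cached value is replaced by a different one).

Initial pass — values computed on the first demand:
  d1 = min2(-3, -9) = -9
  d3 = add(-9, -9) = -18
  d5 = neg(-3) = 3
  d6 = sub(-9, -18) = 9
  d7 = max2(3, -9) = 3
  d11 = neg(9) = -9
  d13 = max2(-9, 3) = 3
  d15 = min2(3, -9) = -9

Second demand — change propagation:
  d1: re-runs because s2 -9->8; new result -3.
  d3: re-runs because d1 -9->-3; s2 -9->8; new result 5.
  d6: re-runs because s2 -9->8; d3 -18->5; new result 3.
  d7: re-runs because d1 -9->-3; new result 3 (unchanged).
  d11: re-runs because d6 9->3; new result -3.
  d13: re-runs because d11 -9->-3; new result 3 (unchanged).
  d15: re-runs because d11 -9->-3; new result -3.

d15 now evaluates to -3.
Run set: d1, d3, d6, d7, d11, d13, d15 (7 run).
Changed values: s2, d1, d3, d6, d11, d15.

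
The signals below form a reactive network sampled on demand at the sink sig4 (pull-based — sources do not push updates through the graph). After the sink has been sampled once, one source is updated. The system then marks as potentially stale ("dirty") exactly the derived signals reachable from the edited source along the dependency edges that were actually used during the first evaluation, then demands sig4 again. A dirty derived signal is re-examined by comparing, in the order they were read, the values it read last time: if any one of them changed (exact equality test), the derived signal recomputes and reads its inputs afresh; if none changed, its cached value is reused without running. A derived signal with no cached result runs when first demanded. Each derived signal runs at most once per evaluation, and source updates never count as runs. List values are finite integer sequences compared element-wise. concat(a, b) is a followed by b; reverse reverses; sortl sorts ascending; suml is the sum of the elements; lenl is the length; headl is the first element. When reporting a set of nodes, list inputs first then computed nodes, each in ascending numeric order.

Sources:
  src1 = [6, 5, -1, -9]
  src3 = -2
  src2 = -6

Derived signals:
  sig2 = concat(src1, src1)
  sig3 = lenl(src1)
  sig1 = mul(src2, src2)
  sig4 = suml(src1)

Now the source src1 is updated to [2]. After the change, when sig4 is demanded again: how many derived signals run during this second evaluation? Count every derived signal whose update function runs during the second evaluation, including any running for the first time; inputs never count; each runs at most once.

Run set: sig4 (1 run).

Initial pass — values computed on the first demand:
  sig4 = suml([6, 5, -1, -9]) = 1

Second demand — change propagation:
  sig4: re-runs because src1 [6, 5, -1, -9]->[2]; new result 2.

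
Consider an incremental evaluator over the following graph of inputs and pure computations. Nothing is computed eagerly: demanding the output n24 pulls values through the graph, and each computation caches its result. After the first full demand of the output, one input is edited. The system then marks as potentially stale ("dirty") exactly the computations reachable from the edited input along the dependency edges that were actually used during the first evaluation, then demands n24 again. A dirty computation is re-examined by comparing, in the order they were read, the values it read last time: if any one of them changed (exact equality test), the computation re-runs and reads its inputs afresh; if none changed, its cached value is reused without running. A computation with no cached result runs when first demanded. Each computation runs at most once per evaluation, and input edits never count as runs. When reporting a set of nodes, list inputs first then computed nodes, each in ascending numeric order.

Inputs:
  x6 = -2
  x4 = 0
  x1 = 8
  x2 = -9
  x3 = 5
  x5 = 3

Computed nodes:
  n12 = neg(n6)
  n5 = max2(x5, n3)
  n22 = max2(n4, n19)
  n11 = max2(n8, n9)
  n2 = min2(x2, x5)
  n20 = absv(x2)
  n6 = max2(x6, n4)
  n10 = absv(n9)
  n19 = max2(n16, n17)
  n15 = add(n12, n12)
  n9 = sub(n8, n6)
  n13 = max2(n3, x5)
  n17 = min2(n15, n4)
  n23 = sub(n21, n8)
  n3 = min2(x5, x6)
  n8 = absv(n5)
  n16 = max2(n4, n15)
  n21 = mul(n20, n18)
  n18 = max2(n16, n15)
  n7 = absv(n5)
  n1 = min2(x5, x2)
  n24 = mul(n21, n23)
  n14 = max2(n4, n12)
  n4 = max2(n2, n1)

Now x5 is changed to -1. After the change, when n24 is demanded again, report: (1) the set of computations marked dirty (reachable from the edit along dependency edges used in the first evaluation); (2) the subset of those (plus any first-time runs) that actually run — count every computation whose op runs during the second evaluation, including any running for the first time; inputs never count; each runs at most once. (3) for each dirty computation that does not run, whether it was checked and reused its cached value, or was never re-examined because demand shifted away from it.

Dirty set: n1, n2, n3, n4, n5, n6, n8, n12, n15, n16, n18, n21, n23, n24.
Run set: n1, n2, n3, n5, n8, n23, n24 (7 run).
Re-examined without running (cache reused): n4, n6, n12, n15, n16, n18, n21.
The important point: at n4 every value read last time is unchanged, so the dirty flag clears without a run.

Initial pass — values computed on the first demand:
  n1 = min2(3, -9) = -9
  n2 = min2(-9, 3) = -9
  n3 = min2(3, -2) = -2
  n4 = max2(-9, -9) = -9
  n5 = max2(3, -2) = 3
  n6 = max2(-2, -9) = -2
  n8 = absv(3) = 3
  n12 = neg(-2) = 2
  n15 = add(2, 2) = 4
  n16 = max2(-9, 4) = 4
  n18 = max2(4, 4) = 4
  n20 = absv(-9) = 9
  n21 = mul(9, 4) = 36
  n23 = sub(36, 3) = 33
  n24 = mul(36, 33) = 1188

Second demand — change propagation:
  n1: re-runs because x5 3->-1; new result -9 (unchanged).
  n2: re-runs because x5 3->-1; new result -9 (unchanged).
  n3: re-runs because x5 3->-1; new result -2 (unchanged).
  n4: re-examined; everything it read last time is the same (n2 unchanged, n1 unchanged) — cache -9 kept, no run.
  n5: re-runs because x5 3->-1; new result -1.
  n6: re-examined; everything it read last time is the same (x6 unchanged, n4 unchanged) — cache -2 kept, no run.
  n8: re-runs because n5 3->-1; new result 1.
  n12: re-examined; everything it read last time is the same (n6 unchanged) — cache 2 kept, no run.
  n15: re-examined; everything it read last time is the same (n12 unchanged, n12 unchanged) — cache 4 kept, no run.
  n16: re-examined; everything it read last time is the same (n4 unchanged, n15 unchanged) — cache 4 kept, no run.
  n18: re-examined; everything it read last time is the same (n16 unchanged, n15 unchanged) — cache 4 kept, no run.
  n21: re-examined; everything it read last time is the same (n20 unchanged, n18 unchanged) — cache 36 kept, no run.
  n23: re-runs because n8 3->1; new result 35.
  n24: re-runs because n23 33->35; new result 1260.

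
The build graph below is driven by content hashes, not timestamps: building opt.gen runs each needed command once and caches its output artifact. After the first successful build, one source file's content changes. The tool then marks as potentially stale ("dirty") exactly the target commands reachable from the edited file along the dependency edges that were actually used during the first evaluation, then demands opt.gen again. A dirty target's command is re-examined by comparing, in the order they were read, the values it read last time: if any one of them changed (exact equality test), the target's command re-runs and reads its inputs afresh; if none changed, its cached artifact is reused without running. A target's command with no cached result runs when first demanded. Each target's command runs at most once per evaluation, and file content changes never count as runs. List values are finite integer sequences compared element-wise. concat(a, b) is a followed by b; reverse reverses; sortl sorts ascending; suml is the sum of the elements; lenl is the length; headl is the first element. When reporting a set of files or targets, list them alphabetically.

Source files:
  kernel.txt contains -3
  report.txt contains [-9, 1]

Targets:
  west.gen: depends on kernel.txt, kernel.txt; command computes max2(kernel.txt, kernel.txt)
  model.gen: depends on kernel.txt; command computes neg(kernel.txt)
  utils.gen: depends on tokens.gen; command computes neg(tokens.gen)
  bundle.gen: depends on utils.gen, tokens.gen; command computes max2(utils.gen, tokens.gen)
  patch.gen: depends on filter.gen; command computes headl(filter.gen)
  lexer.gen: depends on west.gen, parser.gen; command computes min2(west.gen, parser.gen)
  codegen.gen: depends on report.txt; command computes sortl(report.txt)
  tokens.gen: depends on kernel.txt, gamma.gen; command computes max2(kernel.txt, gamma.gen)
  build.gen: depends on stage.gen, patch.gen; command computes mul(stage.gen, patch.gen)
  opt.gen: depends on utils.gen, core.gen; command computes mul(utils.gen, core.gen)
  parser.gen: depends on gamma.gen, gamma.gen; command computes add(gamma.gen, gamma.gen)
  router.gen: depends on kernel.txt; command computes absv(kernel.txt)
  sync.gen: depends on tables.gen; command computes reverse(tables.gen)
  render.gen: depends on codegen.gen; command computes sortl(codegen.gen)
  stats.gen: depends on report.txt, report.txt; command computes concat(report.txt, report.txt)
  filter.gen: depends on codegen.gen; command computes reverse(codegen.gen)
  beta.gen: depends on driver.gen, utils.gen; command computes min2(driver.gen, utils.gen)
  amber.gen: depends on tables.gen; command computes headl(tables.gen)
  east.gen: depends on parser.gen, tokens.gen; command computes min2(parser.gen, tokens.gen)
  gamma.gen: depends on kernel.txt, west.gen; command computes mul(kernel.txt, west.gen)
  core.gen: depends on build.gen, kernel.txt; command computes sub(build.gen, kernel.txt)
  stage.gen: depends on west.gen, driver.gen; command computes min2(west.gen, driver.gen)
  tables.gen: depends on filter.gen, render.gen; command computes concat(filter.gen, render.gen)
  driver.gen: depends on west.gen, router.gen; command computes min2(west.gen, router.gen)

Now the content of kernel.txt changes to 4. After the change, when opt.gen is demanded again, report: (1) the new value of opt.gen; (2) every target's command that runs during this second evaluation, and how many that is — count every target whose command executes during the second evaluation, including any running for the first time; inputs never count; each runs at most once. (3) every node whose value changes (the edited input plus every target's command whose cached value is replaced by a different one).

opt.gen now evaluates to 0.
Run set: build.gen, core.gen, driver.gen, gamma.gen, opt.gen, router.gen, stage.gen, tokens.gen, utils.gen, west.gen (10 run).
Changed values: build.gen, driver.gen, gamma.gen, kernel.txt, router.gen, stage.gen, tokens.gen, utils.gen, west.gen.

Initial pass — values computed on the first demand:
  codegen.gen = sortl([-9, 1]) = [-9, 1]
  filter.gen = reverse([-9, 1]) = [1, -9]
  patch.gen = headl([1, -9]) = 1
  router.gen = absv(-3) = 3
  west.gen = max2(-3, -3) = -3
  driver.gen = min2(-3, 3) = -3
  gamma.gen = mul(-3, -3) = 9
  stage.gen = min2(-3, -3) = -3
  build.gen = mul(-3, 1) = -3
  core.gen = sub(-3, -3) = 0
  tokens.gen = max2(-3, 9) = 9
  utils.gen = neg(9) = -9
  opt.gen = mul(-9, 0) = 0

Second demand — change propagation:
  router.gen: re-runs because kernel.txt -3->4; new result 4.
  west.gen: re-runs because kernel.txt -3->4; kernel.txt -3->4; new result 4.
  driver.gen: re-runs because west.gen -3->4; router.gen 3->4; new result 4.
  gamma.gen: re-runs because kernel.txt -3->4; west.gen -3->4; new result 16.
  stage.gen: re-runs because west.gen -3->4; driver.gen -3->4; new result 4.
  build.gen: re-runs because stage.gen -3->4; new result 4.
  core.gen: re-runs because build.gen -3->4; kernel.txt -3->4; new result 0 (unchanged).
  tokens.gen: re-runs because kernel.txt -3->4; gamma.gen 9->16; new result 16.
  utils.gen: re-runs because tokens.gen 9->16; new result -16.
  opt.gen: re-runs because utils.gen -9->-16; new result 0 (unchanged).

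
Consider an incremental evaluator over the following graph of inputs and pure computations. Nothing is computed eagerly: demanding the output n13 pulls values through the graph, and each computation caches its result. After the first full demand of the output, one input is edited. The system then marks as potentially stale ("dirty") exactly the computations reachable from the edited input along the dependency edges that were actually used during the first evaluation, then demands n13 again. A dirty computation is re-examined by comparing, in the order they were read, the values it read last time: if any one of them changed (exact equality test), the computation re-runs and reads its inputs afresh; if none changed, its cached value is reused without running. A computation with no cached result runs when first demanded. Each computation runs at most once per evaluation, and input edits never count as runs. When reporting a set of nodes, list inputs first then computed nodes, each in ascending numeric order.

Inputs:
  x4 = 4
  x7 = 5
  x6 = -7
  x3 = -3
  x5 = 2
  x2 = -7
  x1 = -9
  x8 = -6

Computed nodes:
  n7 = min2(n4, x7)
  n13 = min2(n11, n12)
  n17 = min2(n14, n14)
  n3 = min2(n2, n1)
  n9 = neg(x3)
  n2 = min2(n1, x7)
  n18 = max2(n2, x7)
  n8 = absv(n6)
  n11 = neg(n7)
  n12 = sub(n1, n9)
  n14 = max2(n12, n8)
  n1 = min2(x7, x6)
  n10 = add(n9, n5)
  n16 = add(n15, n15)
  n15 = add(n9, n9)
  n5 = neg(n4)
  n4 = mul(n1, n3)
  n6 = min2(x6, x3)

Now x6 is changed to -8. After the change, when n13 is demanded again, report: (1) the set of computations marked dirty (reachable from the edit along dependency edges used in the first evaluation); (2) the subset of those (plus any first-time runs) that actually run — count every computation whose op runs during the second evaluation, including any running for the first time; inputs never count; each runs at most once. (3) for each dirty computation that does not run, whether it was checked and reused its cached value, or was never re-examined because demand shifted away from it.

Initial pass — values computed on the first demand:
  n1 = min2(5, -7) = -7
  n2 = min2(-7, 5) = -7
  n3 = min2(-7, -7) = -7
  n4 = mul(-7, -7) = 49
  n7 = min2(49, 5) = 5
  n9 = neg(-3) = 3
  n11 = neg(5) = -5
  n12 = sub(-7, 3) = -10
  n13 = min2(-5, -10) = -10

Second demand — change propagation:
  n1: re-runs because x6 -7->-8; new result -8.
  n2: re-runs because n1 -7->-8; new result -8.
  n3: re-runs because n2 -7->-8; n1 -7->-8; new result -8.
  n4: re-runs because n1 -7->-8; n3 -7->-8; new result 64.
  n7: re-runs because n4 49->64; new result 5 (unchanged).
  n11: re-examined; everything it read last time is the same (n7 unchanged) — cache -5 kept, no run.
  n12: re-runs because n1 -7->-8; new result -11.
  n13: re-runs because n12 -10->-11; new result -11.

The important point: at n11 every value read last time is unchanged, so the dirty flag clears without a run.

Dirty set: n1, n2, n3, n4, n7, n11, n12, n13.
Run set: n1, n2, n3, n4, n7, n12, n13 (7 run).
Re-examined without running (cache reused): n11.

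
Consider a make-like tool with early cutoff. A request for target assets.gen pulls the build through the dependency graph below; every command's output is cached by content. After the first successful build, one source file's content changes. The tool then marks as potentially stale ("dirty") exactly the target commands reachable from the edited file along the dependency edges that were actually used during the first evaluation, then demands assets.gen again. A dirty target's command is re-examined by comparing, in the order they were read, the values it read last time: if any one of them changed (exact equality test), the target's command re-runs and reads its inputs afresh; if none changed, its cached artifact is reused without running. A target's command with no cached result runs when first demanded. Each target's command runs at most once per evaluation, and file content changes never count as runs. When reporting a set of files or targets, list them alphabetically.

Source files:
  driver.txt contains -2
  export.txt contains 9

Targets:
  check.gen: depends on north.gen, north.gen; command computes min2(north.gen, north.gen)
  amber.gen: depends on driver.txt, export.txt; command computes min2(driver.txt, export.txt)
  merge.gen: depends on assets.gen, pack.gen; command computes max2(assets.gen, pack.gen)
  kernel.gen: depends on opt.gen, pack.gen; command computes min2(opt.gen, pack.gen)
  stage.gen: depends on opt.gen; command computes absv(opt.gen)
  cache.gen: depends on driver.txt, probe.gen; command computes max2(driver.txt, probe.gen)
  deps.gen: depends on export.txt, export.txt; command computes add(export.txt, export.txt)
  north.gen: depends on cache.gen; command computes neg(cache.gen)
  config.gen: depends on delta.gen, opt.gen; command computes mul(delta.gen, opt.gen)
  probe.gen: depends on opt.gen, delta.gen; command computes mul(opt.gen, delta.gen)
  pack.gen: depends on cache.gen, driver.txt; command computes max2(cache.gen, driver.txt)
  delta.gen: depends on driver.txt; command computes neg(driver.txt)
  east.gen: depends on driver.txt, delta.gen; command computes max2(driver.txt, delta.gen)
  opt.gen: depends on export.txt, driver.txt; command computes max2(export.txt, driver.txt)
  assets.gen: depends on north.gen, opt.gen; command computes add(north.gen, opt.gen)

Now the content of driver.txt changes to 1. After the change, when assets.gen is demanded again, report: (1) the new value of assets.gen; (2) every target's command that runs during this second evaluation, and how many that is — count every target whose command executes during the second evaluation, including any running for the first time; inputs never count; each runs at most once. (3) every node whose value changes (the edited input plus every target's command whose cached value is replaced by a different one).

First demand of the output computes:
  delta.gen = neg(-2) = 2
  opt.gen = max2(9, -2) = 9
  probe.gen = mul(9, 2) = 18
  cache.gen = max2(-2, 18) = 18
  north.gen = neg(18) = -18
  assets.gen = add(-18, 9) = -9

After the edit, cleaning proceeds:
  delta.gen: a read changed (driver.txt -2->1) — executes, giving -1.
  opt.gen: a read changed (driver.txt -2->1) — executes, giving 9 — identical to its old value.
  probe.gen: a read changed (delta.gen 2->-1) — executes, giving -9.
  cache.gen: a read changed (driver.txt -2->1; probe.gen 18->-9) — executes, giving 1.
  north.gen: a read changed (cache.gen 18->1) — executes, giving -1.
  assets.gen: a read changed (north.gen -18->-1) — executes, giving 8.

Demanding assets.gen again yields 8.
6 target commands run: assets.gen, cache.gen, delta.gen, north.gen, opt.gen, probe.gen.
The nodes whose values change: assets.gen, cache.gen, delta.gen, driver.txt, north.gen, probe.gen.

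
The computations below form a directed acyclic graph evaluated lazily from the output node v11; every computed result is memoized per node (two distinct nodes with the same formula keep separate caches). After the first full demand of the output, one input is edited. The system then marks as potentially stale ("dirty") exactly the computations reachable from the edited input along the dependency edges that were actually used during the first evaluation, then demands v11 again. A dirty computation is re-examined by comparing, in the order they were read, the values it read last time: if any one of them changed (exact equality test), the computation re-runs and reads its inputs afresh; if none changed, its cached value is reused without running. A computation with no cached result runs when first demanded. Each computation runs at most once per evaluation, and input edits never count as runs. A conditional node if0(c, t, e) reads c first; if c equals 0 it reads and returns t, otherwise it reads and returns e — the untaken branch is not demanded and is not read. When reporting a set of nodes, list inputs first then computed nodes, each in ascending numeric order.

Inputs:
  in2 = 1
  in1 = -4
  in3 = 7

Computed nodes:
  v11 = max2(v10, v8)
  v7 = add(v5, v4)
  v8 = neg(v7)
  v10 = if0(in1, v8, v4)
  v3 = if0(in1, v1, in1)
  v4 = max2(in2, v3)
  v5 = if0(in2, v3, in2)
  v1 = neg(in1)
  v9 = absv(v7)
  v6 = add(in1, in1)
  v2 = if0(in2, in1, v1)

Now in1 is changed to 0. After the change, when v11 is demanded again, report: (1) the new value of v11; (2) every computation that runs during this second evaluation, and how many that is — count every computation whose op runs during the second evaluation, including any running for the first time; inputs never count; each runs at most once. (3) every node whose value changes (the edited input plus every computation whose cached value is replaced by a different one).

First demand of the output computes:
  v3 = if0(in1=-4 -> else branch in1) = -4
  v4 = max2(1, -4) = 1
  v5 = if0(in2=1 -> else branch in2) = 1
  v7 = add(1, 1) = 2
  v8 = neg(2) = -2
  v10 = if0(in1=-4 -> else branch v4) = 1
  v11 = max2(1, -2) = 1

After the edit, cleaning proceeds:
  v1: had never run; runs now, result 0.
  v3: a read changed (in1 -4->0; in1 -4->0) — executes, giving 0.
  v4: a read changed (v3 -4->0) — executes, giving 1 — identical to its old value.
  v7: dirty, but its reads are unchanged (v5 unchanged, v4 unchanged); cached 2 stands.
  v8: dirty, but its reads are unchanged (v7 unchanged); cached -2 stands.
  v10: a read changed (in1 -4->0) — executes, giving -2.
  v11: a read changed (v10 1->-2) — executes, giving -2.

Note the branch switch — v1 had no cache and runs now for the first time.

Demanding v11 again yields -2.
5 computations run: v1, v3, v4, v10, v11.
The nodes whose values change: in1, v3, v10, v11.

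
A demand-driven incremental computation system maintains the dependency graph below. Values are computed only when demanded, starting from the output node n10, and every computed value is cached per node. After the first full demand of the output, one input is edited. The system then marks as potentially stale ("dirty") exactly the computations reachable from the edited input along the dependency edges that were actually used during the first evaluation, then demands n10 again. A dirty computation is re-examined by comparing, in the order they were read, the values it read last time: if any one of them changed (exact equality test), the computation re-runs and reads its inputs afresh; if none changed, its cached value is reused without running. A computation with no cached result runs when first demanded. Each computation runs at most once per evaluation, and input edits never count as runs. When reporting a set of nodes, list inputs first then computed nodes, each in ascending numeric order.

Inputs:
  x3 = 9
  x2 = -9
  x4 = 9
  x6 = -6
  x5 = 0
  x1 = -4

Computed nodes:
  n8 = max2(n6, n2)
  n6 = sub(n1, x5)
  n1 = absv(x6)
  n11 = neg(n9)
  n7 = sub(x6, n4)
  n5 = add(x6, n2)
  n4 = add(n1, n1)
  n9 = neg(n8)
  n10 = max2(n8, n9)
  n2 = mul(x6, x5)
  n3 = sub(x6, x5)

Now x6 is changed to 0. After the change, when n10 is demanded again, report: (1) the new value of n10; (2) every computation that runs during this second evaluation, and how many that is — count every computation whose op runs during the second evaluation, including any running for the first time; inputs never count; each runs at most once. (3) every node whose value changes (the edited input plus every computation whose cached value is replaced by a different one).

First evaluation (everything demanded from the output):
  n1 = absv(-6) = 6
  n2 = mul(-6, 0) = 0
  n6 = sub(6, 0) = 6
  n8 = max2(6, 0) = 6
  n9 = neg(6) = -6
  n10 = max2(6, -6) = 6

Propagation after the edit:
  n1: runs — x6 -6->0; result 0.
  n2: runs — x6 -6->0; result 0 (same value as before).
  n6: runs — n1 6->0; result 0.
  n8: runs — n6 6->0; result 0.
  n9: runs — n8 6->0; result 0.
  n10: runs — n8 6->0; n9 -6->0; result 0.

New value of n10: 0.
Computations that run: n1, n2, n6, n8, n9, n10 — 6 in total.
Values that change: x6, n1, n6, n8, n9, n10.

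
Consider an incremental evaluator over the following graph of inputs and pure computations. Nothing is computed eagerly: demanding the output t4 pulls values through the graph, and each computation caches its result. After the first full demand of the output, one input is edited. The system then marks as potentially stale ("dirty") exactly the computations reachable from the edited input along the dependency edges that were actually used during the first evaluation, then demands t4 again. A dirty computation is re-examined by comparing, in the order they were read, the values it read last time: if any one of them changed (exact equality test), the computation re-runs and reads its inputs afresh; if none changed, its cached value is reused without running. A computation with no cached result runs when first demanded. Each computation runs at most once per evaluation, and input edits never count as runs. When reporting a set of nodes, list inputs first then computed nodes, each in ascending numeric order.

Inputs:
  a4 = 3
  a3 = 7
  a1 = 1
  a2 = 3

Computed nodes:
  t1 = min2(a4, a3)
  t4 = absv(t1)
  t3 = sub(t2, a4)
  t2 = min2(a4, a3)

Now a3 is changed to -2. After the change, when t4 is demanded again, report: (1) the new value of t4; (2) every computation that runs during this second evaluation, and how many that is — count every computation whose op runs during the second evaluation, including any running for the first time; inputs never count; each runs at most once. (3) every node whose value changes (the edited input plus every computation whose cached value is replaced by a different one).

t4 now evaluates to 2.
Run set: t1, t4 (2 run).
Changed values: a3, t1, t4.

Initial pass — values computed on the first demand:
  t1 = min2(3, 7) = 3
  t4 = absv(3) = 3

Second demand — change propagation:
  t1: re-runs because a3 7->-2; new result -2.
  t4: re-runs because t1 3->-2; new result 2.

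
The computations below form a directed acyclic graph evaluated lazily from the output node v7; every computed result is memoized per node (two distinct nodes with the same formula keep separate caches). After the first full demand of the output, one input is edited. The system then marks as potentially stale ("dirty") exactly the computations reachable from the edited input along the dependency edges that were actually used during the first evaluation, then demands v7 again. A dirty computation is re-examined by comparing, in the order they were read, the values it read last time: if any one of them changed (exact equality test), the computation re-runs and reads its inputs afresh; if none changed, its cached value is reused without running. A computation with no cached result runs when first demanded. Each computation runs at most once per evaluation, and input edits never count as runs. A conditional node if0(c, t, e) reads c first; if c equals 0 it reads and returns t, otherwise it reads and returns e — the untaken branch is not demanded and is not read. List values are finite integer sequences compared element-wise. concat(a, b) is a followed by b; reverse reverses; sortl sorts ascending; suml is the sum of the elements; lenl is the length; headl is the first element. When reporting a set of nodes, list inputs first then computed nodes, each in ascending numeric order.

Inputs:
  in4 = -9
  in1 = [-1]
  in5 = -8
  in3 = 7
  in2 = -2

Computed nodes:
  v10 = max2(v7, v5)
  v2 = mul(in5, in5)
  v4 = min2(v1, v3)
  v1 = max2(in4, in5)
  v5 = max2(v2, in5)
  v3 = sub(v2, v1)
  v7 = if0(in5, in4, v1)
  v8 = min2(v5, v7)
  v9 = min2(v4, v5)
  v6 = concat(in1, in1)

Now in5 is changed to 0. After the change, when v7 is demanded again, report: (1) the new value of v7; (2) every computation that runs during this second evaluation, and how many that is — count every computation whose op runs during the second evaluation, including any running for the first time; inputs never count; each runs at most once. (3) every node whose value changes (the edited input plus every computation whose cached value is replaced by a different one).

Demanding v7 again yields -9.
1 computations run: v7.
The nodes whose values change: in5, v7.
Note the branch switch — demand abandons v1, which is never re-examined.

First demand of the output computes:
  v1 = max2(-9, -8) = -8
  v7 = if0(in5=-8 -> else branch v1) = -8

After the edit, cleaning proceeds:
  v1: stays stale; no demand reaches it after the flip.
  v7: a read changed (in5 -8->0) — executes, giving -9.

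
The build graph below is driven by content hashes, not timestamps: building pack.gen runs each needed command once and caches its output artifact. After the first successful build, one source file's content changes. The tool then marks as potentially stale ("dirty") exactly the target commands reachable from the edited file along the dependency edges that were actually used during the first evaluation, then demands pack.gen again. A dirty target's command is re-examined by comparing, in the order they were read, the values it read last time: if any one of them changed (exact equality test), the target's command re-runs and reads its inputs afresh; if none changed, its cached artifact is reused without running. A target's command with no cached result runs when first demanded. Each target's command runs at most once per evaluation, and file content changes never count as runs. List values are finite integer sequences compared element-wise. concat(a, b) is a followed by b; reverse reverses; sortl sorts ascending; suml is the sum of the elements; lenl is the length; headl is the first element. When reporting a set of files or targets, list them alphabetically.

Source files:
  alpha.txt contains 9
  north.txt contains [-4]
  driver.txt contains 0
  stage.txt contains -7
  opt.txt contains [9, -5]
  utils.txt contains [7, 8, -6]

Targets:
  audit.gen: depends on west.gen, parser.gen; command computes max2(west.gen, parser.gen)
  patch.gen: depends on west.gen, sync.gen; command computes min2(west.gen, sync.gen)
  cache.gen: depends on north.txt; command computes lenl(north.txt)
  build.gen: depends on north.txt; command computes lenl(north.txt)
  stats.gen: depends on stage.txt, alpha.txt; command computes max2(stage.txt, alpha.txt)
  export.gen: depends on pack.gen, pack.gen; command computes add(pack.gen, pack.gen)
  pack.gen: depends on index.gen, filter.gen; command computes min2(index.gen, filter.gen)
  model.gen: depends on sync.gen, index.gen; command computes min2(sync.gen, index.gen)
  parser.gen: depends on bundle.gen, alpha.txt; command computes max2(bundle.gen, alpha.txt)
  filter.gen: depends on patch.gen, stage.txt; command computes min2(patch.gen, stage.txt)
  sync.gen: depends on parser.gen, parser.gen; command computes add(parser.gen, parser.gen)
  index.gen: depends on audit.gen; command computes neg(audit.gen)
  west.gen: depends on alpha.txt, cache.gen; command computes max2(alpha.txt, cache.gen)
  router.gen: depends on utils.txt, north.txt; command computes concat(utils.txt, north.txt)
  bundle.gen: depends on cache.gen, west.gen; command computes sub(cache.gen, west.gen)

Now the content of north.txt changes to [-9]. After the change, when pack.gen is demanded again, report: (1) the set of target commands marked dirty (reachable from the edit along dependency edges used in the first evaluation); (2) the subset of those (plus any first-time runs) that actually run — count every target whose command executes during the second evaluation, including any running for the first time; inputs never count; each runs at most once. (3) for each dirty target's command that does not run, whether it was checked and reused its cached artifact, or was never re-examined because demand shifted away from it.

Dirty set: audit.gen, bundle.gen, cache.gen, filter.gen, index.gen, pack.gen, parser.gen, patch.gen, sync.gen, west.gen.
Run set: cache.gen (1 run).
Re-examined without running (cache reused): audit.gen, bundle.gen, filter.gen, index.gen, pack.gen, parser.gen, patch.gen, sync.gen, west.gen.
The important point: cache.gen recomputes to an identical value, and the output ends up unchanged.

Initial pass — values computed on the first demand:
  cache.gen = lenl([-4]) = 1
  west.gen = max2(9, 1) = 9
  bundle.gen = sub(1, 9) = -8
  parser.gen = max2(-8, 9) = 9
  audit.gen = max2(9, 9) = 9
  index.gen = neg(9) = -9
  sync.gen = add(9, 9) = 18
  patch.gen = min2(9, 18) = 9
  filter.gen = min2(9, -7) = -7
  pack.gen = min2(-9, -7) = -9

Second demand — change propagation:
  cache.gen: re-runs because north.txt [-4]->[-9]; new result 1 (unchanged).
  west.gen: re-examined; everything it read last time is the same (alpha.txt unchanged, cache.gen unchanged) — cache 9 kept, no run.
  bundle.gen: re-examined; everything it read last time is the same (cache.gen unchanged, west.gen unchanged) — cache -8 kept, no run.
  parser.gen: re-examined; everything it read last time is the same (bundle.gen unchanged, alpha.txt unchanged) — cache 9 kept, no run.
  audit.gen: re-examined; everything it read last time is the same (west.gen unchanged, parser.gen unchanged) — cache 9 kept, no run.
  index.gen: re-examined; everything it read last time is the same (audit.gen unchanged) — cache -9 kept, no run.
  sync.gen: re-examined; everything it read last time is the same (parser.gen unchanged, parser.gen unchanged) — cache 18 kept, no run.
  patch.gen: re-examined; everything it read last time is the same (west.gen unchanged, sync.gen unchanged) — cache 9 kept, no run.
  filter.gen: re-examined; everything it read last time is the same (patch.gen unchanged, stage.txt unchanged) — cache -7 kept, no run.
  pack.gen: re-examined; everything it read last time is the same (index.gen unchanged, filter.gen unchanged) — cache -9 kept, no run.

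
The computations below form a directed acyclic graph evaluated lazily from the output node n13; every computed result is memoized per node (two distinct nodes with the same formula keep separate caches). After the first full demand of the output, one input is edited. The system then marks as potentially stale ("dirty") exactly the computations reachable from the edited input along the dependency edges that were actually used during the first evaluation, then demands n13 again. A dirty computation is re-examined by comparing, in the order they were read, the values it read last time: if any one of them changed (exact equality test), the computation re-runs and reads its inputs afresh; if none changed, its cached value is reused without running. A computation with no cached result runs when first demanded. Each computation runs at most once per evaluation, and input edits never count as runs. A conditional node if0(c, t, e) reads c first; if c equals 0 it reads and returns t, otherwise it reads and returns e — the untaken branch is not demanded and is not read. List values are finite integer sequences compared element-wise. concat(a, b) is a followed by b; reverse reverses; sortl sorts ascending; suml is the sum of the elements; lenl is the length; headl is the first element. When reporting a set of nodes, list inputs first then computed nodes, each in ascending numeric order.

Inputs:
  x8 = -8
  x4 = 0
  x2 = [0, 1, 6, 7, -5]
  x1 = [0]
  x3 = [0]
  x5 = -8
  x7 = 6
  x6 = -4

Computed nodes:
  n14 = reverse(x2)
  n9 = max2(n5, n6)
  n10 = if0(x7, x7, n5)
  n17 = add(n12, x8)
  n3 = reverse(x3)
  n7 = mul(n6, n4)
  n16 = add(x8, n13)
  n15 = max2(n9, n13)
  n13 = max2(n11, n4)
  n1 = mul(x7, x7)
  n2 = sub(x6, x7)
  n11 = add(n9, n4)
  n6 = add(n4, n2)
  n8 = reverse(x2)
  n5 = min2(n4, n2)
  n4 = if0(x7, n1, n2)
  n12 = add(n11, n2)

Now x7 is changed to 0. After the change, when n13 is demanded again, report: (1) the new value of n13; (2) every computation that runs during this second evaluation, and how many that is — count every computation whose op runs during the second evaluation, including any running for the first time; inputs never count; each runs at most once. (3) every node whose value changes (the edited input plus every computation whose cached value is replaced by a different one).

First demand of the output computes:
  n2 = sub(-4, 6) = -10
  n4 = if0(x7=6 -> else branch n2) = -10
  n5 = min2(-10, -10) = -10
  n6 = add(-10, -10) = -20
  n9 = max2(-10, -20) = -10
  n11 = add(-10, -10) = -20
  n13 = max2(-20, -10) = -10

After the edit, cleaning proceeds:
  n1: had never run; runs now, result 0.
  n2: a read changed (x7 6->0) — executes, giving -4.
  n4: a read changed (x7 6->0; n2 -10->-4) — executes, giving 0.
  n5: a read changed (n4 -10->0; n2 -10->-4) — executes, giving -4.
  n6: a read changed (n4 -10->0; n2 -10->-4) — executes, giving -4.
  n9: a read changed (n5 -10->-4; n6 -20->-4) — executes, giving -4.
  n11: a read changed (n9 -10->-4; n4 -10->0) — executes, giving -4.
  n13: a read changed (n11 -20->-4; n4 -10->0) — executes, giving 0.

Note the branch switch — n1 had no cache and runs now for the first time.

Demanding n13 again yields 0.
8 computations run: n1, n2, n4, n5, n6, n9, n11, n13.
The nodes whose values change: x7, n2, n4, n5, n6, n9, n11, n13.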